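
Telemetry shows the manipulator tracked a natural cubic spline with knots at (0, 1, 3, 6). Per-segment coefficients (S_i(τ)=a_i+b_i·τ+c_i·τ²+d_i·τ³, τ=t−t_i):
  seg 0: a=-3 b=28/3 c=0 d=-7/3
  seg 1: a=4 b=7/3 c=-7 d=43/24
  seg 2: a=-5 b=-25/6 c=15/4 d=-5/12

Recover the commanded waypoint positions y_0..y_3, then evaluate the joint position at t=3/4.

y_0 = S_0(0) = a_0 = -3
y_1 = S_1(0) = a_1 = 4
y_2 = S_2(0) = a_2 = -5
y_3 = S_2(3) = 5
t_q=3/4 is in segment 0 (τ=3/4); S_0(τ)=193/64

y_0=-3 y_1=4 y_2=-5 y_3=5
S(3/4) = 193/64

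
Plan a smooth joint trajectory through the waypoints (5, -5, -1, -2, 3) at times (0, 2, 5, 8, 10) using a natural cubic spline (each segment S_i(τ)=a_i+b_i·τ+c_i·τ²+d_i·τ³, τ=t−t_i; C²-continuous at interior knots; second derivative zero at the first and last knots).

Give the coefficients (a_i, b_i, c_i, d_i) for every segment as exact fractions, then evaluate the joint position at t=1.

Δ: Δ0=-5, Δ1=4/3, Δ2=-1/3, Δ3=5/2
row 1: diag=10, rhs=38; c'=3/10, d'=19/5
row 2: denom=12−3·3/10=111/10; d'=(-10−3·19/5)/(111/10)=-214/111
row 3: denom=10−3·10/37=340/37; d'=(17−3·-214/111)/(340/37)=843/340
back: M3=843/340
back: M2=-214/111−10/37·843/340=-265/102
back: M1=19/5−3/10·-265/102=1557/340
M: M0=0, M1=1557/340, M2=-265/102, M3=843/340, M4=0
seg 0: a=5, c=M0/2=0, d=(M1−M0)/(6·2)=519/1360, b=Δ0−h0·(2M0+M1)/6=-2219/340
seg 1: a=-5, c=M1/2=1557/680, d=(M2−M1)/(6·3)=-7321/18360, b=Δ1−h1·(2M1+M2)/6=-331/170
seg 2: a=-1, c=M2/2=-265/204, d=(M3−M2)/(6·3)=5179/18360, b=Δ2−h2·(2M2+M3)/6=41/40
seg 3: a=-2, c=M3/2=843/680, d=(M4−M3)/(6·2)=-281/1360, b=Δ3−h3·(2M3+M4)/6=72/85
t_q=1 → seg 0, τ=1; S=5+-2219/340·τ+0·τ²+519/1360·τ³=-1557/1360

  seg 0: a=5 b=-2219/340 c=0 d=519/1360
  seg 1: a=-5 b=-331/170 c=1557/680 d=-7321/18360
  seg 2: a=-1 b=41/40 c=-265/204 d=5179/18360
  seg 3: a=-2 b=72/85 c=843/680 d=-281/1360
S(1) = -1557/1360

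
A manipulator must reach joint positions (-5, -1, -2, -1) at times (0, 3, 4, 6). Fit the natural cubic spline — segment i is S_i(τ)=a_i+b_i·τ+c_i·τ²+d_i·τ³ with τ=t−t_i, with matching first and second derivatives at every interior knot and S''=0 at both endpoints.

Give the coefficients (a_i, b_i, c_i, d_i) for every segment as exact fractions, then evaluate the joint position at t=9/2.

  seg 0: a=-5 b=655/282 c=0 d=-31/282
  seg 1: a=-1 b=-91/141 c=-93/94 d=179/282
  seg 2: a=-2 b=-203/282 c=43/47 d=-43/282
S(9/2) = -1617/752

Δ: Δ0=4/3, Δ1=-1, Δ2=1/2
row 1: diag=8, rhs=-14; c'=1/8, d'=-7/4
row 2: denom=6−1·1/8=47/8; d'=(9−1·-7/4)/(47/8)=86/47
back: M2=86/47
back: M1=-7/4−1/8·86/47=-93/47
M: M0=0, M1=-93/47, M2=86/47, M3=0
seg 0: a=-5, c=M0/2=0, d=(M1−M0)/(6·3)=-31/282, b=Δ0−h0·(2M0+M1)/6=655/282
seg 1: a=-1, c=M1/2=-93/94, d=(M2−M1)/(6·1)=179/282, b=Δ1−h1·(2M1+M2)/6=-91/141
seg 2: a=-2, c=M2/2=43/47, d=(M3−M2)/(6·2)=-43/282, b=Δ2−h2·(2M2+M3)/6=-203/282
t_q=9/2 → seg 2, τ=1/2; S=-2+-203/282·τ+43/47·τ²+-43/282·τ³=-1617/752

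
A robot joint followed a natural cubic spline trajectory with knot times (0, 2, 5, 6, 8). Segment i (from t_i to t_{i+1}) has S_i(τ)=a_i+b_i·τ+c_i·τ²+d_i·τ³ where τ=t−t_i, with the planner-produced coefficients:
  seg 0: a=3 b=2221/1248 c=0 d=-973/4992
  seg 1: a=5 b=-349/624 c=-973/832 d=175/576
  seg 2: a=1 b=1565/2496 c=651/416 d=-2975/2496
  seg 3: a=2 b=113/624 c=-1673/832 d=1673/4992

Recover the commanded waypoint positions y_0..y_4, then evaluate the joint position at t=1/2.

y_0 = S_0(0) = a_0 = 3
y_1 = S_1(0) = a_1 = 5
y_2 = S_2(0) = a_2 = 1
y_3 = S_3(0) = a_3 = 2
y_4 = S_3(2) = -3
t_q=1/2 is in segment 0 (τ=1/2); S_0(τ)=51457/13312

y_0=3 y_1=5 y_2=1 y_3=2 y_4=-3
S(1/2) = 51457/13312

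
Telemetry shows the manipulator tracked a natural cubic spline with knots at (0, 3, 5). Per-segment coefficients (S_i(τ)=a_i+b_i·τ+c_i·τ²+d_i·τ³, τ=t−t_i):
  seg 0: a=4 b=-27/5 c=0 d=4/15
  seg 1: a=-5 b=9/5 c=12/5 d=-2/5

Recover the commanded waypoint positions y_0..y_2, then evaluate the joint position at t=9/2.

y_0 = S_0(0) = a_0 = 4
y_1 = S_1(0) = a_1 = -5
y_2 = S_1(2) = 5
t_q=9/2 is in segment 1 (τ=3/2); S_1(τ)=7/4

y_0=4 y_1=-5 y_2=5
S(9/2) = 7/4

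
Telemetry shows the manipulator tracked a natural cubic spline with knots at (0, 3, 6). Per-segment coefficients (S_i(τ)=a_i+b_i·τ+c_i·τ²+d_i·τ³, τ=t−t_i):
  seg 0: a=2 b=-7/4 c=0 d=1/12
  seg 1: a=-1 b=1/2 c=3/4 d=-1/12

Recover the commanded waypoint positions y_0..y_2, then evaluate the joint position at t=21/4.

y_0=2 y_1=-1 y_2=5
S(21/4) = 761/256

y_0 = S_0(0) = a_0 = 2
y_1 = S_1(0) = a_1 = -1
y_2 = S_1(3) = 5
t_q=21/4 is in segment 1 (τ=9/4); S_1(τ)=761/256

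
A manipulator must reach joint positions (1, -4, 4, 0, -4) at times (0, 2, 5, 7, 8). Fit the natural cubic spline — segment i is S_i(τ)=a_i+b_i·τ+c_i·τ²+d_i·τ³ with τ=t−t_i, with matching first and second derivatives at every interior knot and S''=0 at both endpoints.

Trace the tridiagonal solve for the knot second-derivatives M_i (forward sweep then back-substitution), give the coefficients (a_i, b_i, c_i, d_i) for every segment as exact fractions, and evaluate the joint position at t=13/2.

Δ: Δ0=-5/2, Δ1=8/3, Δ2=-2, Δ3=-4
row 1: diag=10, rhs=31; c'=3/10, d'=31/10
row 2: denom=10−3·3/10=91/10; d'=(-28−3·31/10)/(91/10)=-373/91
row 3: denom=6−2·20/91=506/91; d'=(-12−2·-373/91)/(506/91)=-173/253
back: M3=-173/253
back: M2=-373/91−20/91·-173/253=-999/253
back: M1=31/10−3/10·-999/253=1084/253
M: M0=0, M1=1084/253, M2=-999/253, M3=-173/253, M4=0
seg 0: a=1, c=M0/2=0, d=(M1−M0)/(6·2)=271/759, b=Δ0−h0·(2M0+M1)/6=-5963/1518
seg 1: a=-4, c=M1/2=542/253, d=(M2−M1)/(6·3)=-2083/4554, b=Δ1−h1·(2M1+M2)/6=541/1518
seg 2: a=4, c=M2/2=-999/506, d=(M3−M2)/(6·2)=413/1518, b=Δ2−h2·(2M2+M3)/6=653/759
seg 3: a=0, c=M3/2=-173/506, d=(M4−M3)/(6·1)=173/1518, b=Δ3−h3·(2M3+M4)/6=-2863/759
t_q=13/2 → seg 2, τ=3/2; S=4+653/759·τ+-999/506·τ²+413/1518·τ³=7151/4048

  seg 0: a=1 b=-5963/1518 c=0 d=271/759
  seg 1: a=-4 b=541/1518 c=542/253 d=-2083/4554
  seg 2: a=4 b=653/759 c=-999/506 d=413/1518
  seg 3: a=0 b=-2863/759 c=-173/506 d=173/1518
S(13/2) = 7151/4048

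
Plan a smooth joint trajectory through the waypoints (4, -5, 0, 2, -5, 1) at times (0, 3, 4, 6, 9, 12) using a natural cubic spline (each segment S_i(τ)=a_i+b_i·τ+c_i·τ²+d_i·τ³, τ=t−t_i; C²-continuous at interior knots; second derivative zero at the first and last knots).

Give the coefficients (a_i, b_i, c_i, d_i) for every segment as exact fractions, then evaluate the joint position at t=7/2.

Δ: Δ0=-3, Δ1=5, Δ2=1, Δ3=-7/3, Δ4=2
row 1: diag=8, rhs=48; c'=1/8, d'=6
row 2: denom=6−1·1/8=47/8; d'=(-24−1·6)/(47/8)=-240/47
row 3: denom=10−2·16/47=438/47; d'=(-20−2·-240/47)/(438/47)=-230/219
row 4: denom=12−3·47/146=1611/146; d'=(26−3·-230/219)/(1611/146)=4256/1611
back: M4=4256/1611
back: M3=-230/219−47/146·4256/1611=-3062/1611
back: M2=-240/47−16/47·-3062/1611=-7184/1611
back: M1=6−1/8·-7184/1611=10564/1611
M: M0=0, M1=10564/1611, M2=-7184/1611, M3=-3062/1611, M4=4256/1611, M5=0
seg 0: a=4, c=M0/2=0, d=(M1−M0)/(6·3)=5282/14499, b=Δ0−h0·(2M0+M1)/6=-10115/1611
seg 1: a=-5, c=M1/2=5282/1611, d=(M2−M1)/(6·1)=-986/537, b=Δ1−h1·(2M1+M2)/6=5731/1611
seg 2: a=0, c=M2/2=-3592/1611, d=(M3−M2)/(6·2)=229/1074, b=Δ2−h2·(2M2+M3)/6=7421/1611
seg 3: a=2, c=M3/2=-1531/1611, d=(M4−M3)/(6·3)=3659/14499, b=Δ3−h3·(2M3+M4)/6=-2825/1611
seg 4: a=-5, c=M4/2=2128/1611, d=(M5−M4)/(6·3)=-2128/14499, b=Δ4−h4·(2M4+M5)/6=-1034/1611
t_q=7/2 → seg 1, τ=1/2; S=-5+5731/1611·τ+5282/1611·τ²+-986/537·τ³=-16955/6444

  seg 0: a=4 b=-10115/1611 c=0 d=5282/14499
  seg 1: a=-5 b=5731/1611 c=5282/1611 d=-986/537
  seg 2: a=0 b=7421/1611 c=-3592/1611 d=229/1074
  seg 3: a=2 b=-2825/1611 c=-1531/1611 d=3659/14499
  seg 4: a=-5 b=-1034/1611 c=2128/1611 d=-2128/14499
S(7/2) = -16955/6444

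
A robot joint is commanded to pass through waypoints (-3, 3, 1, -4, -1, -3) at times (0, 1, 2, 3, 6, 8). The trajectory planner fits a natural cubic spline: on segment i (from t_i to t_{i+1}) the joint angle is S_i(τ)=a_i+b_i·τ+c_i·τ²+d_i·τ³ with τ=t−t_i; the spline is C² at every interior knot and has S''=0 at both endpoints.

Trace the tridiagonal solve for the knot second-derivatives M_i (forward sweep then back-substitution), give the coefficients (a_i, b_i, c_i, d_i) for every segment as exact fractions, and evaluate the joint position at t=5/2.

  seg 0: a=-3 b=8063/1025 c=0 d=-1913/1025
  seg 1: a=3 b=2324/1025 c=-5739/1025 d=273/205
  seg 2: a=1 b=-5059/1025 c=-1644/1025 d=1578/1025
  seg 3: a=-4 b=-3613/1025 c=618/205 d=-1544/3075
  seg 4: a=-1 b=1031/1025 c=-1542/1025 d=257/1025
S(5/2) = -6873/4100

Δ: Δ0=6, Δ1=-2, Δ2=-5, Δ3=1, Δ4=-1
row 1: diag=4, rhs=-48; c'=1/4, d'=-12
row 2: denom=4−1·1/4=15/4; d'=(-18−1·-12)/(15/4)=-8/5
row 3: denom=8−1·4/15=116/15; d'=(36−1·-8/5)/(116/15)=141/29
row 4: denom=10−3·45/116=1025/116; d'=(-12−3·141/29)/(1025/116)=-3084/1025
back: M4=-3084/1025
back: M3=141/29−45/116·-3084/1025=1236/205
back: M2=-8/5−4/15·1236/205=-3288/1025
back: M1=-12−1/4·-3288/1025=-11478/1025
M: M0=0, M1=-11478/1025, M2=-3288/1025, M3=1236/205, M4=-3084/1025, M5=0
seg 0: a=-3, c=M0/2=0, d=(M1−M0)/(6·1)=-1913/1025, b=Δ0−h0·(2M0+M1)/6=8063/1025
seg 1: a=3, c=M1/2=-5739/1025, d=(M2−M1)/(6·1)=273/205, b=Δ1−h1·(2M1+M2)/6=2324/1025
seg 2: a=1, c=M2/2=-1644/1025, d=(M3−M2)/(6·1)=1578/1025, b=Δ2−h2·(2M2+M3)/6=-5059/1025
seg 3: a=-4, c=M3/2=618/205, d=(M4−M3)/(6·3)=-1544/3075, b=Δ3−h3·(2M3+M4)/6=-3613/1025
seg 4: a=-1, c=M4/2=-1542/1025, d=(M5−M4)/(6·2)=257/1025, b=Δ4−h4·(2M4+M5)/6=1031/1025
t_q=5/2 → seg 2, τ=1/2; S=1+-5059/1025·τ+-1644/1025·τ²+1578/1025·τ³=-6873/4100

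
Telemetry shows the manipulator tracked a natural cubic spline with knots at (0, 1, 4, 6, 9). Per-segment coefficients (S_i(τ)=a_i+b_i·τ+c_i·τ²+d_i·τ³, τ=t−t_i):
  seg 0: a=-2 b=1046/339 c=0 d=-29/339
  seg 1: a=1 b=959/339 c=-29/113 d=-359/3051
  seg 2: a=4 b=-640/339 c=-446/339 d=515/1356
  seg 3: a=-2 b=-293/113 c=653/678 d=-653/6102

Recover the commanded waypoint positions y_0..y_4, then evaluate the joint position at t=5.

y_0 = S_0(0) = a_0 = -2
y_1 = S_1(0) = a_1 = 1
y_2 = S_2(0) = a_2 = 4
y_3 = S_3(0) = a_3 = -2
y_4 = S_3(3) = -4
t_q=5 is in segment 2 (τ=1); S_2(τ)=1595/1356

y_0=-2 y_1=1 y_2=4 y_3=-2 y_4=-4
S(5) = 1595/1356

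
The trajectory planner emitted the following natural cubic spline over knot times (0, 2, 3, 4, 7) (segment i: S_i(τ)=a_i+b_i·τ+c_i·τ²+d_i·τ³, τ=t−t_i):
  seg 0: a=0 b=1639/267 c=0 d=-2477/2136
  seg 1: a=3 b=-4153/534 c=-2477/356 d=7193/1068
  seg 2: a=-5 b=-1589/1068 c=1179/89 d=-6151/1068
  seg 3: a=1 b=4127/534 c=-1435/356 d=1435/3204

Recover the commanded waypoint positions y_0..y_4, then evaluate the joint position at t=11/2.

y_0 = S_0(0) = a_0 = 0
y_1 = S_1(0) = a_1 = 3
y_2 = S_2(0) = a_2 = -5
y_3 = S_3(0) = a_3 = 1
y_4 = S_3(3) = 0
t_q=11/2 is in segment 3 (τ=3/2); S_3(τ)=14339/2848

y_0=0 y_1=3 y_2=-5 y_3=1 y_4=0
S(11/2) = 14339/2848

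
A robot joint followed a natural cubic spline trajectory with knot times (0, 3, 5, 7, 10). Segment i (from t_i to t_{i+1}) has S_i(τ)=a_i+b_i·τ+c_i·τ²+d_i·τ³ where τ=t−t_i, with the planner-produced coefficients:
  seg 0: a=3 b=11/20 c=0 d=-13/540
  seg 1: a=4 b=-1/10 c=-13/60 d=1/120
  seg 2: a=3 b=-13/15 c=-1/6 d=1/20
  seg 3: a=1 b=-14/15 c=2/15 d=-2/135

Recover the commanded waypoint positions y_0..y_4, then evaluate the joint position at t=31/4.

y_0=3 y_1=4 y_2=3 y_3=1 y_4=-1
S(31/4) = 59/160

y_0 = S_0(0) = a_0 = 3
y_1 = S_1(0) = a_1 = 4
y_2 = S_2(0) = a_2 = 3
y_3 = S_3(0) = a_3 = 1
y_4 = S_3(3) = -1
t_q=31/4 is in segment 3 (τ=3/4); S_3(τ)=59/160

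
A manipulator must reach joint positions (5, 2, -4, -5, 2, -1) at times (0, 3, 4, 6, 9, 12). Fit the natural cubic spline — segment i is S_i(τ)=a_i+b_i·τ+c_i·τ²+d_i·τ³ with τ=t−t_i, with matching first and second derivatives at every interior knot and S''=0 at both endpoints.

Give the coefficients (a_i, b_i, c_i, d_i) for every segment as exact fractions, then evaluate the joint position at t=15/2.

Δ: Δ0=-1, Δ1=-6, Δ2=-1/2, Δ3=7/3, Δ4=-1
row 1: diag=8, rhs=-30; c'=1/8, d'=-15/4
row 2: denom=6−1·1/8=47/8; d'=(33−1·-15/4)/(47/8)=294/47
row 3: denom=10−2·16/47=438/47; d'=(17−2·294/47)/(438/47)=211/438
row 4: denom=12−3·47/146=1611/146; d'=(-20−3·211/438)/(1611/146)=-3131/1611
back: M4=-3131/1611
back: M3=211/438−47/146·-3131/1611=1784/1611
back: M2=294/47−16/47·1784/1611=9470/1611
back: M1=-15/4−1/8·9470/1611=-7225/1611
M: M0=0, M1=-7225/1611, M2=9470/1611, M3=1784/1611, M4=-3131/1611, M5=0
seg 0: a=5, c=M0/2=0, d=(M1−M0)/(6·3)=-7225/28998, b=Δ0−h0·(2M0+M1)/6=4003/3222
seg 1: a=2, c=M1/2=-7225/3222, d=(M2−M1)/(6·1)=1855/1074, b=Δ1−h1·(2M1+M2)/6=-8836/1611
seg 2: a=-4, c=M2/2=4735/1611, d=(M3−M2)/(6·2)=-427/1074, b=Δ2−h2·(2M2+M3)/6=-15427/3222
seg 3: a=-5, c=M3/2=892/1611, d=(M4−M3)/(6·3)=-4915/28998, b=Δ3−h3·(2M3+M4)/6=7081/3222
seg 4: a=2, c=M4/2=-3131/3222, d=(M5−M4)/(6·3)=3131/28998, b=Δ4−h4·(2M4+M5)/6=1520/1611
t_q=15/2 → seg 3, τ=3/2; S=-5+7081/3222·τ+892/1611·τ²+-4915/28998·τ³=-2949/2864

  seg 0: a=5 b=4003/3222 c=0 d=-7225/28998
  seg 1: a=2 b=-8836/1611 c=-7225/3222 d=1855/1074
  seg 2: a=-4 b=-15427/3222 c=4735/1611 d=-427/1074
  seg 3: a=-5 b=7081/3222 c=892/1611 d=-4915/28998
  seg 4: a=2 b=1520/1611 c=-3131/3222 d=3131/28998
S(15/2) = -2949/2864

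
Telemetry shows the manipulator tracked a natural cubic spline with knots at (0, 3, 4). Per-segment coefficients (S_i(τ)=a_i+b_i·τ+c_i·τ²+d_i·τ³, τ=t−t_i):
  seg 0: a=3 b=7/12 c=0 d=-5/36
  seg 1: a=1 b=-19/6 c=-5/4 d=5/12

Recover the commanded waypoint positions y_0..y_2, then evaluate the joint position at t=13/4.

y_0 = S_0(0) = a_0 = 3
y_1 = S_1(0) = a_1 = 1
y_2 = S_1(1) = -3
t_q=13/4 is in segment 1 (τ=1/4); S_1(τ)=35/256

y_0=3 y_1=1 y_2=-3
S(13/4) = 35/256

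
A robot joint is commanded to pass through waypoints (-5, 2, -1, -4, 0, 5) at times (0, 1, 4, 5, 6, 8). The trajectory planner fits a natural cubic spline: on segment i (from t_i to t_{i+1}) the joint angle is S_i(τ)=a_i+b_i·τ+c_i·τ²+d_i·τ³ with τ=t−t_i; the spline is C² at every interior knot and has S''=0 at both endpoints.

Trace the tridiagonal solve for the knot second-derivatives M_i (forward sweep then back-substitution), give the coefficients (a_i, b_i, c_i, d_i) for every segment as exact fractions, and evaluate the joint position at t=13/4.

  seg 0: a=-5 b=19349/2434 c=0 d=-2311/2434
  seg 1: a=2 b=6208/1217 c=-6933/2434 d=661/2434
  seg 2: a=-1 b=-11335/2434 c=-492/1217 d=5017/2434
  seg 3: a=-4 b=874/1217 c=14067/2434 d=-6079/2434
  seg 4: a=0 b=11645/2434 c=-2085/1217 d=695/2434
S(13/4) = 335033/155776

Δ: Δ0=7, Δ1=-1, Δ2=-3, Δ3=4, Δ4=5/2
row 1: diag=8, rhs=-48; c'=3/8, d'=-6
row 2: denom=8−3·3/8=55/8; d'=(-12−3·-6)/(55/8)=48/55
row 3: denom=4−1·8/55=212/55; d'=(42−1·48/55)/(212/55)=1131/106
row 4: denom=6−1·55/212=1217/212; d'=(-9−1·1131/106)/(1217/212)=-4170/1217
back: M4=-4170/1217
back: M3=1131/106−55/212·-4170/1217=14067/1217
back: M2=48/55−8/55·14067/1217=-984/1217
back: M1=-6−3/8·-984/1217=-6933/1217
M: M0=0, M1=-6933/1217, M2=-984/1217, M3=14067/1217, M4=-4170/1217, M5=0
seg 0: a=-5, c=M0/2=0, d=(M1−M0)/(6·1)=-2311/2434, b=Δ0−h0·(2M0+M1)/6=19349/2434
seg 1: a=2, c=M1/2=-6933/2434, d=(M2−M1)/(6·3)=661/2434, b=Δ1−h1·(2M1+M2)/6=6208/1217
seg 2: a=-1, c=M2/2=-492/1217, d=(M3−M2)/(6·1)=5017/2434, b=Δ2−h2·(2M2+M3)/6=-11335/2434
seg 3: a=-4, c=M3/2=14067/2434, d=(M4−M3)/(6·1)=-6079/2434, b=Δ3−h3·(2M3+M4)/6=874/1217
seg 4: a=0, c=M4/2=-2085/1217, d=(M5−M4)/(6·2)=695/2434, b=Δ4−h4·(2M4+M5)/6=11645/2434
t_q=13/4 → seg 1, τ=9/4; S=2+6208/1217·τ+-6933/2434·τ²+661/2434·τ³=335033/155776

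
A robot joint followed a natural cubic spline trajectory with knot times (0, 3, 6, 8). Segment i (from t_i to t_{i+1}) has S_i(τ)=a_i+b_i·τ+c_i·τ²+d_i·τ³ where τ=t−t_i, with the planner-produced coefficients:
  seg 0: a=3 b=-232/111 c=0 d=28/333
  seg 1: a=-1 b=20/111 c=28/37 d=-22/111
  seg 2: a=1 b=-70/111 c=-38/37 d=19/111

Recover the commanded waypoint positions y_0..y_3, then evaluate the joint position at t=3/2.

y_0 = S_0(0) = a_0 = 3
y_1 = S_1(0) = a_1 = -1
y_2 = S_2(0) = a_2 = 1
y_3 = S_2(2) = -3
t_q=3/2 is in segment 0 (τ=3/2); S_0(τ)=11/74

y_0=3 y_1=-1 y_2=1 y_3=-3
S(3/2) = 11/74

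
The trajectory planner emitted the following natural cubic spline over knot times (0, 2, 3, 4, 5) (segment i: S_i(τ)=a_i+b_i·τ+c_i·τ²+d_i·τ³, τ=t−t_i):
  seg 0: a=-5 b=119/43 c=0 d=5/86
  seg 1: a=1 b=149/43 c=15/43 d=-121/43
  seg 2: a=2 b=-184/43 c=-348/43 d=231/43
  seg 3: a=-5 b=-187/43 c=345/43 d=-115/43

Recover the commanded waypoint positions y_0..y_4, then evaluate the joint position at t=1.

y_0 = S_0(0) = a_0 = -5
y_1 = S_1(0) = a_1 = 1
y_2 = S_2(0) = a_2 = 2
y_3 = S_3(0) = a_3 = -5
y_4 = S_3(1) = -4
t_q=1 is in segment 0 (τ=1); S_0(τ)=-187/86

y_0=-5 y_1=1 y_2=2 y_3=-5 y_4=-4
S(1) = -187/86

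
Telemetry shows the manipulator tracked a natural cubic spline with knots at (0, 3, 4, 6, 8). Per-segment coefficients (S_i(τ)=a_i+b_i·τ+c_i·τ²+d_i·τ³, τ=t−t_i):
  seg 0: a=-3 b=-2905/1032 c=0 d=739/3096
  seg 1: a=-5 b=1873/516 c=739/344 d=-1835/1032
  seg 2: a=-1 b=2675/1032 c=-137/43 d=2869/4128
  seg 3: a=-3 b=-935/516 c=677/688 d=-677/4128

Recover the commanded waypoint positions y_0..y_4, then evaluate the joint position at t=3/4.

y_0=-3 y_1=-5 y_2=-1 y_3=-3 y_4=-4
S(3/4) = -110311/22016

y_0 = S_0(0) = a_0 = -3
y_1 = S_1(0) = a_1 = -5
y_2 = S_2(0) = a_2 = -1
y_3 = S_3(0) = a_3 = -3
y_4 = S_3(2) = -4
t_q=3/4 is in segment 0 (τ=3/4); S_0(τ)=-110311/22016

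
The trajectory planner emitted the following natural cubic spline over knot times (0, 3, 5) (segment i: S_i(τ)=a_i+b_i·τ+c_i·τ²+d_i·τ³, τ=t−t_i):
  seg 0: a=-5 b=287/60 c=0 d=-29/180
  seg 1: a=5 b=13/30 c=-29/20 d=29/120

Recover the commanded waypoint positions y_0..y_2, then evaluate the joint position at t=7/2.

y_0 = S_0(0) = a_0 = -5
y_1 = S_1(0) = a_1 = 5
y_2 = S_1(2) = 2
t_q=7/2 is in segment 1 (τ=1/2); S_1(τ)=1563/320

y_0=-5 y_1=5 y_2=2
S(7/2) = 1563/320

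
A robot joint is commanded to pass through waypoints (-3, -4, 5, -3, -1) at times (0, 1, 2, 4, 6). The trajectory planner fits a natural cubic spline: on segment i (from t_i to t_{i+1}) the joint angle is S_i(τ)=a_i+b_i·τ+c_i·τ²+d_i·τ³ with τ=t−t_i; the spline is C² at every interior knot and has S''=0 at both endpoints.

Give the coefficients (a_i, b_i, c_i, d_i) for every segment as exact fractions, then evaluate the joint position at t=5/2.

  seg 0: a=-3 b=-361/84 c=0 d=277/84
  seg 1: a=-4 b=235/42 c=277/28 d=-545/84
  seg 2: a=5 b=71/12 c=-67/7 d=775/336
  seg 3: a=-3 b=-197/42 c=239/56 d=-239/336
S(5/2) = 5245/896

Δ: Δ0=-1, Δ1=9, Δ2=-4, Δ3=1
row 1: diag=4, rhs=60; c'=1/4, d'=15
row 2: denom=6−1·1/4=23/4; d'=(-78−1·15)/(23/4)=-372/23
row 3: denom=8−2·8/23=168/23; d'=(30−2·-372/23)/(168/23)=239/28
back: M3=239/28
back: M2=-372/23−8/23·239/28=-134/7
back: M1=15−1/4·-134/7=277/14
M: M0=0, M1=277/14, M2=-134/7, M3=239/28, M4=0
seg 0: a=-3, c=M0/2=0, d=(M1−M0)/(6·1)=277/84, b=Δ0−h0·(2M0+M1)/6=-361/84
seg 1: a=-4, c=M1/2=277/28, d=(M2−M1)/(6·1)=-545/84, b=Δ1−h1·(2M1+M2)/6=235/42
seg 2: a=5, c=M2/2=-67/7, d=(M3−M2)/(6·2)=775/336, b=Δ2−h2·(2M2+M3)/6=71/12
seg 3: a=-3, c=M3/2=239/56, d=(M4−M3)/(6·2)=-239/336, b=Δ3−h3·(2M3+M4)/6=-197/42
t_q=5/2 → seg 2, τ=1/2; S=5+71/12·τ+-67/7·τ²+775/336·τ³=5245/896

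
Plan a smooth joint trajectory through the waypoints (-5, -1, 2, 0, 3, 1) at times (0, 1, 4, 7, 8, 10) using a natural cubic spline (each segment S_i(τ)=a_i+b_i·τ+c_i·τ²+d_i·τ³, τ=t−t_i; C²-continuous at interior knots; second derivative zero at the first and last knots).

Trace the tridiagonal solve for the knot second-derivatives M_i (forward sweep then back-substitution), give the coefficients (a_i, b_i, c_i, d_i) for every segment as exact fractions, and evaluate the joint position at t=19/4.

Δ: Δ0=4, Δ1=1, Δ2=-2/3, Δ3=3, Δ4=-1
row 1: diag=8, rhs=-18; c'=3/8, d'=-9/4
row 2: denom=12−3·3/8=87/8; d'=(-10−3·-9/4)/(87/8)=-26/87
row 3: denom=8−3·8/29=208/29; d'=(22−3·-26/87)/(208/29)=83/26
row 4: denom=6−1·29/208=1219/208; d'=(-24−1·83/26)/(1219/208)=-5656/1219
back: M4=-5656/1219
back: M3=83/26−29/208·-5656/1219=4680/1219
back: M2=-26/87−8/29·4680/1219=-4966/3657
back: M1=-9/4−3/8·-4966/3657=-2122/1219
M: M0=0, M1=-2122/1219, M2=-4966/3657, M3=4680/1219, M4=-5656/1219, M5=0
seg 0: a=-5, c=M0/2=0, d=(M1−M0)/(6·1)=-1061/3657, b=Δ0−h0·(2M0+M1)/6=15689/3657
seg 1: a=-1, c=M1/2=-1061/1219, d=(M2−M1)/(6·3)=700/32913, b=Δ1−h1·(2M1+M2)/6=12506/3657
seg 2: a=2, c=M2/2=-2483/3657, d=(M3−M2)/(6·3)=9503/32913, b=Δ2−h2·(2M2+M3)/6=-4492/3657
seg 3: a=0, c=M3/2=2340/1219, d=(M4−M3)/(6·1)=-5168/3657, b=Δ3−h3·(2M3+M4)/6=9119/3657
seg 4: a=3, c=M4/2=-2828/1219, d=(M5−M4)/(6·2)=1414/3657, b=Δ4−h4·(2M4+M5)/6=7655/3657
t_q=19/4 → seg 2, τ=3/4; S=2+-4492/3657·τ+-2483/3657·τ²+9503/32913·τ³=63867/78016

  seg 0: a=-5 b=15689/3657 c=0 d=-1061/3657
  seg 1: a=-1 b=12506/3657 c=-1061/1219 d=700/32913
  seg 2: a=2 b=-4492/3657 c=-2483/3657 d=9503/32913
  seg 3: a=0 b=9119/3657 c=2340/1219 d=-5168/3657
  seg 4: a=3 b=7655/3657 c=-2828/1219 d=1414/3657
S(19/4) = 63867/78016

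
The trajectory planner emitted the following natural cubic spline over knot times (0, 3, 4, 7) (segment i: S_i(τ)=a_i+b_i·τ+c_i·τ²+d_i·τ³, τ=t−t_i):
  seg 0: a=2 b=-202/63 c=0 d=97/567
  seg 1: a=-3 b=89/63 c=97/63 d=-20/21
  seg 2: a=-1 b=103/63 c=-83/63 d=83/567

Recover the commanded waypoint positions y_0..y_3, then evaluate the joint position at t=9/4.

y_0=2 y_1=-3 y_2=-1 y_3=-4
S(9/4) = -209/64

y_0 = S_0(0) = a_0 = 2
y_1 = S_1(0) = a_1 = -3
y_2 = S_2(0) = a_2 = -1
y_3 = S_2(3) = -4
t_q=9/4 is in segment 0 (τ=9/4); S_0(τ)=-209/64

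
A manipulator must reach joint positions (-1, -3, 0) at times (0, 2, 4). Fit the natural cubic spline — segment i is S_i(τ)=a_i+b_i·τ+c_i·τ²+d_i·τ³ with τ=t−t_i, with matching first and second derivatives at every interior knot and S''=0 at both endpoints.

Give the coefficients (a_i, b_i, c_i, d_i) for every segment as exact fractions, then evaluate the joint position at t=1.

Δ: Δ0=-1, Δ1=3/2
row 1: diag=8, rhs=15; c'=1/4, d'=15/8
back: M1=15/8
M: M0=0, M1=15/8, M2=0
seg 0: a=-1, c=M0/2=0, d=(M1−M0)/(6·2)=5/32, b=Δ0−h0·(2M0+M1)/6=-13/8
seg 1: a=-3, c=M1/2=15/16, d=(M2−M1)/(6·2)=-5/32, b=Δ1−h1·(2M1+M2)/6=1/4
t_q=1 → seg 0, τ=1; S=-1+-13/8·τ+0·τ²+5/32·τ³=-79/32

  seg 0: a=-1 b=-13/8 c=0 d=5/32
  seg 1: a=-3 b=1/4 c=15/16 d=-5/32
S(1) = -79/32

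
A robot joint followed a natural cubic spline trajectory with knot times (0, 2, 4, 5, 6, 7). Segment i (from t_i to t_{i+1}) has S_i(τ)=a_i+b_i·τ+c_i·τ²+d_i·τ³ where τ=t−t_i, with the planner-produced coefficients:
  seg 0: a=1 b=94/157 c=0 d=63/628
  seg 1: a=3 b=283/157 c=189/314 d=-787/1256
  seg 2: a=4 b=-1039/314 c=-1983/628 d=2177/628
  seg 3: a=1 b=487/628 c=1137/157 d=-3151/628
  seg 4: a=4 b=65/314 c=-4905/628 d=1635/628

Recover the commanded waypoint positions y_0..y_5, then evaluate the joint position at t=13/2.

y_0 = S_0(0) = a_0 = 1
y_1 = S_1(0) = a_1 = 3
y_2 = S_2(0) = a_2 = 4
y_3 = S_3(0) = a_3 = 1
y_4 = S_4(0) = a_4 = 4
y_5 = S_4(1) = -1
t_q=13/2 is in segment 4 (τ=1/2); S_4(τ)=12441/5024

y_0=1 y_1=3 y_2=4 y_3=1 y_4=4 y_5=-1
S(13/2) = 12441/5024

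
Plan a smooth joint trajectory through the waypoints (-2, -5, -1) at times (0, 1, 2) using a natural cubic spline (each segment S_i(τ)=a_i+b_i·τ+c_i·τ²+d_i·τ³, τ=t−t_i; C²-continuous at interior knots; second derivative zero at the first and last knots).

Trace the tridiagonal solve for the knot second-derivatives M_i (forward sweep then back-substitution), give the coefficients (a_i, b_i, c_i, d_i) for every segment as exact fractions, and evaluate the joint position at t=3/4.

  seg 0: a=-2 b=-19/4 c=0 d=7/4
  seg 1: a=-5 b=1/2 c=21/4 d=-7/4
S(3/4) = -1235/256

Δ: Δ0=-3, Δ1=4
row 1: diag=4, rhs=42; c'=1/4, d'=21/2
back: M1=21/2
M: M0=0, M1=21/2, M2=0
seg 0: a=-2, c=M0/2=0, d=(M1−M0)/(6·1)=7/4, b=Δ0−h0·(2M0+M1)/6=-19/4
seg 1: a=-5, c=M1/2=21/4, d=(M2−M1)/(6·1)=-7/4, b=Δ1−h1·(2M1+M2)/6=1/2
t_q=3/4 → seg 0, τ=3/4; S=-2+-19/4·τ+0·τ²+7/4·τ³=-1235/256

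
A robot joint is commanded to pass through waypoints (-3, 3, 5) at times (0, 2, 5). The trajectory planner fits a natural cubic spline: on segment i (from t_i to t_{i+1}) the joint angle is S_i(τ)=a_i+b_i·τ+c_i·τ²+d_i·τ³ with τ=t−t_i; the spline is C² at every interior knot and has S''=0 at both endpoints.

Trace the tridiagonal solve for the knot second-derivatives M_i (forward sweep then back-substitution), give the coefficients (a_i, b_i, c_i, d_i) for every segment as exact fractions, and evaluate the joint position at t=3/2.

Δ: Δ0=3, Δ1=2/3
row 1: diag=10, rhs=-14; c'=3/10, d'=-7/5
back: M1=-7/5
M: M0=0, M1=-7/5, M2=0
seg 0: a=-3, c=M0/2=0, d=(M1−M0)/(6·2)=-7/60, b=Δ0−h0·(2M0+M1)/6=52/15
seg 1: a=3, c=M1/2=-7/10, d=(M2−M1)/(6·3)=7/90, b=Δ1−h1·(2M1+M2)/6=31/15
t_q=3/2 → seg 0, τ=3/2; S=-3+52/15·τ+0·τ²+-7/60·τ³=289/160

  seg 0: a=-3 b=52/15 c=0 d=-7/60
  seg 1: a=3 b=31/15 c=-7/10 d=7/90
S(3/2) = 289/160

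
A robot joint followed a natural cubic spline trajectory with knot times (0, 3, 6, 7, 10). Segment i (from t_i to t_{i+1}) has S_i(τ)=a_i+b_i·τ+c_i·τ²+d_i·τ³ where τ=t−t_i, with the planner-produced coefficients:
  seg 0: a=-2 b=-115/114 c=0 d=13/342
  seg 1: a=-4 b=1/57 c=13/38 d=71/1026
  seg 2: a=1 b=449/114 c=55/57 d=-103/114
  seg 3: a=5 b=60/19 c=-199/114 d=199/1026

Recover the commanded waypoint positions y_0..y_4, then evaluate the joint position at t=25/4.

y_0 = S_0(0) = a_0 = -2
y_1 = S_1(0) = a_1 = -4
y_2 = S_2(0) = a_2 = 1
y_3 = S_3(0) = a_3 = 5
y_4 = S_3(3) = 4
t_q=25/4 is in segment 2 (τ=1/4); S_2(τ)=4939/2432

y_0=-2 y_1=-4 y_2=1 y_3=5 y_4=4
S(25/4) = 4939/2432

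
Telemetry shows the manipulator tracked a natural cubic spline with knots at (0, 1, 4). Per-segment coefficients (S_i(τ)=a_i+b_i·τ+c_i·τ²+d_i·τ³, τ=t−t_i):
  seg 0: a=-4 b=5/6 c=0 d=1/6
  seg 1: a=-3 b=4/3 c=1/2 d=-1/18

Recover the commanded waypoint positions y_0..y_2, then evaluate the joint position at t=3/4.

y_0=-4 y_1=-3 y_2=4
S(3/4) = -423/128

y_0 = S_0(0) = a_0 = -4
y_1 = S_1(0) = a_1 = -3
y_2 = S_1(3) = 4
t_q=3/4 is in segment 0 (τ=3/4); S_0(τ)=-423/128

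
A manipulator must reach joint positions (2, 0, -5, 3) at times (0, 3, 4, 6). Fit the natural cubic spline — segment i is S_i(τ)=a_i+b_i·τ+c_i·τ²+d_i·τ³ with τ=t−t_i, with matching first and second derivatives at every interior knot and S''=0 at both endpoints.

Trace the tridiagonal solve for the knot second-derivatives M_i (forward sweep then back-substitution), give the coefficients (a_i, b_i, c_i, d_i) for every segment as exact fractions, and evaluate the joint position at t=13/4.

Δ: Δ0=-2/3, Δ1=-5, Δ2=4
row 1: diag=8, rhs=-26; c'=1/8, d'=-13/4
row 2: denom=6−1·1/8=47/8; d'=(54−1·-13/4)/(47/8)=458/47
back: M2=458/47
back: M1=-13/4−1/8·458/47=-210/47
M: M0=0, M1=-210/47, M2=458/47, M3=0
seg 0: a=2, c=M0/2=0, d=(M1−M0)/(6·3)=-35/141, b=Δ0−h0·(2M0+M1)/6=221/141
seg 1: a=0, c=M1/2=-105/47, d=(M2−M1)/(6·1)=334/141, b=Δ1−h1·(2M1+M2)/6=-724/141
seg 2: a=-5, c=M2/2=229/47, d=(M3−M2)/(6·2)=-229/282, b=Δ2−h2·(2M2+M3)/6=-352/141
t_q=13/4 → seg 1, τ=1/4; S=0+-724/141·τ+-105/47·τ²+334/141·τ³=-2085/1504

  seg 0: a=2 b=221/141 c=0 d=-35/141
  seg 1: a=0 b=-724/141 c=-105/47 d=334/141
  seg 2: a=-5 b=-352/141 c=229/47 d=-229/282
S(13/4) = -2085/1504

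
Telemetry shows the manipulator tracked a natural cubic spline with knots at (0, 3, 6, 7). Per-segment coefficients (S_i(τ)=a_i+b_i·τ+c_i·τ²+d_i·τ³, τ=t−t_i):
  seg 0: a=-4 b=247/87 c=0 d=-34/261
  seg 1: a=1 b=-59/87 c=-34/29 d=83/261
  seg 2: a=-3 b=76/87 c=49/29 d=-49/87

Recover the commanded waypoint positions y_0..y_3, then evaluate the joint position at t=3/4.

y_0=-4 y_1=1 y_2=-3 y_3=-1
S(3/4) = -1787/928

y_0 = S_0(0) = a_0 = -4
y_1 = S_1(0) = a_1 = 1
y_2 = S_2(0) = a_2 = -3
y_3 = S_2(1) = -1
t_q=3/4 is in segment 0 (τ=3/4); S_0(τ)=-1787/928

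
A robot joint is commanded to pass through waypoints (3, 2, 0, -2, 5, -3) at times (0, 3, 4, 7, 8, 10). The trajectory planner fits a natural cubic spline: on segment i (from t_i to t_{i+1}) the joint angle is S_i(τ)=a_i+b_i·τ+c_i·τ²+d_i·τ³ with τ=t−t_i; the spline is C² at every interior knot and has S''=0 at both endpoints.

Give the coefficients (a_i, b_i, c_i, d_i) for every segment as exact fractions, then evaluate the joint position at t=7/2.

Δ: Δ0=-1/3, Δ1=-2, Δ2=-2/3, Δ3=7, Δ4=-4
row 1: diag=8, rhs=-10; c'=1/8, d'=-5/4
row 2: denom=8−1·1/8=63/8; d'=(8−1·-5/4)/(63/8)=74/63
row 3: denom=8−3·8/21=48/7; d'=(46−3·74/63)/(48/7)=223/36
row 4: denom=6−1·7/48=281/48; d'=(-66−1·223/36)/(281/48)=-10396/843
back: M4=-10396/843
back: M3=223/36−7/48·-10396/843=2246/281
back: M2=74/63−8/21·2246/281=-4730/2529
back: M1=-5/4−1/8·-4730/2529=-2570/2529
M: M0=0, M1=-2570/2529, M2=-4730/2529, M3=2246/281, M4=-10396/843, M5=0
seg 0: a=3, c=M0/2=0, d=(M1−M0)/(6·3)=-1285/22761, b=Δ0−h0·(2M0+M1)/6=442/2529
seg 1: a=2, c=M1/2=-1285/2529, d=(M2−M1)/(6·1)=-40/281, b=Δ1−h1·(2M1+M2)/6=-3413/2529
seg 2: a=0, c=M2/2=-2365/2529, d=(M3−M2)/(6·3)=12472/22761, b=Δ2−h2·(2M2+M3)/6=-7063/2529
seg 3: a=-2, c=M3/2=1123/281, d=(M4−M3)/(6·1)=-8567/2529, b=Δ3−h3·(2M3+M4)/6=16163/2529
seg 4: a=5, c=M4/2=-5198/843, d=(M5−M4)/(6·2)=2599/2529, b=Δ4−h4·(2M4+M5)/6=10676/2529
t_q=7/2 → seg 1, τ=1/2; S=2+-3413/2529·τ+-1285/2529·τ²+-40/281·τ³=11941/10116

  seg 0: a=3 b=442/2529 c=0 d=-1285/22761
  seg 1: a=2 b=-3413/2529 c=-1285/2529 d=-40/281
  seg 2: a=0 b=-7063/2529 c=-2365/2529 d=12472/22761
  seg 3: a=-2 b=16163/2529 c=1123/281 d=-8567/2529
  seg 4: a=5 b=10676/2529 c=-5198/843 d=2599/2529
S(7/2) = 11941/10116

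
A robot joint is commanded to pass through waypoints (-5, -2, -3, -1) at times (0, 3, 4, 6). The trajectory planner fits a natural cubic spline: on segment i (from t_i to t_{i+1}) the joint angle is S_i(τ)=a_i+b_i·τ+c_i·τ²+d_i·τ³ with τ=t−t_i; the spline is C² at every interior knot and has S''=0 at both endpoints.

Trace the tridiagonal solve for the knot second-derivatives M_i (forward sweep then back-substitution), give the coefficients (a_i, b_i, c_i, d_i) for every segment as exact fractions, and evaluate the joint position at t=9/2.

  seg 0: a=-5 b=89/47 c=0 d=-14/141
  seg 1: a=-2 b=-37/47 c=-42/47 d=32/47
  seg 2: a=-3 b=-25/47 c=54/47 d=-9/47
S(9/2) = -1129/376

Δ: Δ0=1, Δ1=-1, Δ2=1
row 1: diag=8, rhs=-12; c'=1/8, d'=-3/2
row 2: denom=6−1·1/8=47/8; d'=(12−1·-3/2)/(47/8)=108/47
back: M2=108/47
back: M1=-3/2−1/8·108/47=-84/47
M: M0=0, M1=-84/47, M2=108/47, M3=0
seg 0: a=-5, c=M0/2=0, d=(M1−M0)/(6·3)=-14/141, b=Δ0−h0·(2M0+M1)/6=89/47
seg 1: a=-2, c=M1/2=-42/47, d=(M2−M1)/(6·1)=32/47, b=Δ1−h1·(2M1+M2)/6=-37/47
seg 2: a=-3, c=M2/2=54/47, d=(M3−M2)/(6·2)=-9/47, b=Δ2−h2·(2M2+M3)/6=-25/47
t_q=9/2 → seg 2, τ=1/2; S=-3+-25/47·τ+54/47·τ²+-9/47·τ³=-1129/376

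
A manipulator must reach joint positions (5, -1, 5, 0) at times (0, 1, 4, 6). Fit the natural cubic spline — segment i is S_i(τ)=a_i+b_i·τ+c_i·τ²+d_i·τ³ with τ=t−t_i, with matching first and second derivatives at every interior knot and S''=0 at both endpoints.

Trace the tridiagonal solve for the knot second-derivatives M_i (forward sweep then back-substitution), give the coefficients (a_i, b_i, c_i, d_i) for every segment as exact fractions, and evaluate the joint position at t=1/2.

Δ: Δ0=-6, Δ1=2, Δ2=-5/2
row 1: diag=8, rhs=48; c'=3/8, d'=6
row 2: denom=10−3·3/8=71/8; d'=(-27−3·6)/(71/8)=-360/71
back: M2=-360/71
back: M1=6−3/8·-360/71=561/71
M: M0=0, M1=561/71, M2=-360/71, M3=0
seg 0: a=5, c=M0/2=0, d=(M1−M0)/(6·1)=187/142, b=Δ0−h0·(2M0+M1)/6=-1039/142
seg 1: a=-1, c=M1/2=561/142, d=(M2−M1)/(6·3)=-307/426, b=Δ1−h1·(2M1+M2)/6=-239/71
seg 2: a=5, c=M2/2=-180/71, d=(M3−M2)/(6·2)=30/71, b=Δ2−h2·(2M2+M3)/6=125/142
t_q=1/2 → seg 0, τ=1/2; S=5+-1039/142·τ+0·τ²+187/142·τ³=1711/1136

  seg 0: a=5 b=-1039/142 c=0 d=187/142
  seg 1: a=-1 b=-239/71 c=561/142 d=-307/426
  seg 2: a=5 b=125/142 c=-180/71 d=30/71
S(1/2) = 1711/1136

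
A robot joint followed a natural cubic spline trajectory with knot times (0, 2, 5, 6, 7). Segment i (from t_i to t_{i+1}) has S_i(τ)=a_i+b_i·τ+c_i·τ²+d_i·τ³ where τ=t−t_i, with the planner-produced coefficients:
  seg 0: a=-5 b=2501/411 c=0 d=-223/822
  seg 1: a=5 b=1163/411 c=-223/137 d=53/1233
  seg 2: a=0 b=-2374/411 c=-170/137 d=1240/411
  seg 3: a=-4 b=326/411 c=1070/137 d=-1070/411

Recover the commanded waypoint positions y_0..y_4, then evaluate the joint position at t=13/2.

y_0=-5 y_1=5 y_2=0 y_3=-4 y_4=2
S(13/2) = -1083/548

y_0 = S_0(0) = a_0 = -5
y_1 = S_1(0) = a_1 = 5
y_2 = S_2(0) = a_2 = 0
y_3 = S_3(0) = a_3 = -4
y_4 = S_3(1) = 2
t_q=13/2 is in segment 3 (τ=1/2); S_3(τ)=-1083/548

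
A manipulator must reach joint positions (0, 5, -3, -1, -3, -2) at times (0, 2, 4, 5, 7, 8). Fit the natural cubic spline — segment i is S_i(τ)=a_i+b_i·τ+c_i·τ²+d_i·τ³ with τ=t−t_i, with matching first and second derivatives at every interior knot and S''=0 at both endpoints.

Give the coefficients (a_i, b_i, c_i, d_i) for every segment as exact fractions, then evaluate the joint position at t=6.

  seg 0: a=0 b=3337/680 c=0 d=-1637/2720
  seg 1: a=5 b=-787/340 c=-4911/1360 d=753/544
  seg 2: a=-3 b=-101/680 c=399/85 d=-1731/680
  seg 3: a=-1 b=109/68 c=-2001/680 d=279/340
  seg 4: a=-3 b=-109/340 c=1347/680 d=-449/680
S(6) = -1033/680

Δ: Δ0=5/2, Δ1=-4, Δ2=2, Δ3=-1, Δ4=1
row 1: diag=8, rhs=-39; c'=1/4, d'=-39/8
row 2: denom=6−2·1/4=11/2; d'=(36−2·-39/8)/(11/2)=183/22
row 3: denom=6−1·2/11=64/11; d'=(-18−1·183/22)/(64/11)=-579/128
row 4: denom=6−2·11/32=85/16; d'=(12−2·-579/128)/(85/16)=1347/340
back: M4=1347/340
back: M3=-579/128−11/32·1347/340=-2001/340
back: M2=183/22−2/11·-2001/340=798/85
back: M1=-39/8−1/4·798/85=-4911/680
M: M0=0, M1=-4911/680, M2=798/85, M3=-2001/340, M4=1347/340, M5=0
seg 0: a=0, c=M0/2=0, d=(M1−M0)/(6·2)=-1637/2720, b=Δ0−h0·(2M0+M1)/6=3337/680
seg 1: a=5, c=M1/2=-4911/1360, d=(M2−M1)/(6·2)=753/544, b=Δ1−h1·(2M1+M2)/6=-787/340
seg 2: a=-3, c=M2/2=399/85, d=(M3−M2)/(6·1)=-1731/680, b=Δ2−h2·(2M2+M3)/6=-101/680
seg 3: a=-1, c=M3/2=-2001/680, d=(M4−M3)/(6·2)=279/340, b=Δ3−h3·(2M3+M4)/6=109/68
seg 4: a=-3, c=M4/2=1347/680, d=(M5−M4)/(6·1)=-449/680, b=Δ4−h4·(2M4+M5)/6=-109/340
t_q=6 → seg 3, τ=1; S=-1+109/68·τ+-2001/680·τ²+279/340·τ³=-1033/680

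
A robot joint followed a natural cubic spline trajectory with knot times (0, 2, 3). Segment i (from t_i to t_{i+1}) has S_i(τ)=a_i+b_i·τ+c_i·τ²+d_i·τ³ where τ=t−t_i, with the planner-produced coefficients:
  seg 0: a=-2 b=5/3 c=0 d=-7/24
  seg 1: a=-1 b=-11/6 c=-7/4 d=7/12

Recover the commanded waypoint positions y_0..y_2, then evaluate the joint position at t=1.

y_0 = S_0(0) = a_0 = -2
y_1 = S_1(0) = a_1 = -1
y_2 = S_1(1) = -4
t_q=1 is in segment 0 (τ=1); S_0(τ)=-5/8

y_0=-2 y_1=-1 y_2=-4
S(1) = -5/8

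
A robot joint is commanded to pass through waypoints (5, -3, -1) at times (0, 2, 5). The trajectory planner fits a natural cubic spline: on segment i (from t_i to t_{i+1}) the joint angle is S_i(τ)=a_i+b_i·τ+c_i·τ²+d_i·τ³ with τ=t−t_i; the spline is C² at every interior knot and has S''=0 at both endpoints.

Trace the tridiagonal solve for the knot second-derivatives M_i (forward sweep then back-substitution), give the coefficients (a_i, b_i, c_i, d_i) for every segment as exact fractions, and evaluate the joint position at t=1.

  seg 0: a=5 b=-74/15 c=0 d=7/30
  seg 1: a=-3 b=-32/15 c=7/5 d=-7/45
S(1) = 3/10

Δ: Δ0=-4, Δ1=2/3
row 1: diag=10, rhs=28; c'=3/10, d'=14/5
back: M1=14/5
M: M0=0, M1=14/5, M2=0
seg 0: a=5, c=M0/2=0, d=(M1−M0)/(6·2)=7/30, b=Δ0−h0·(2M0+M1)/6=-74/15
seg 1: a=-3, c=M1/2=7/5, d=(M2−M1)/(6·3)=-7/45, b=Δ1−h1·(2M1+M2)/6=-32/15
t_q=1 → seg 0, τ=1; S=5+-74/15·τ+0·τ²+7/30·τ³=3/10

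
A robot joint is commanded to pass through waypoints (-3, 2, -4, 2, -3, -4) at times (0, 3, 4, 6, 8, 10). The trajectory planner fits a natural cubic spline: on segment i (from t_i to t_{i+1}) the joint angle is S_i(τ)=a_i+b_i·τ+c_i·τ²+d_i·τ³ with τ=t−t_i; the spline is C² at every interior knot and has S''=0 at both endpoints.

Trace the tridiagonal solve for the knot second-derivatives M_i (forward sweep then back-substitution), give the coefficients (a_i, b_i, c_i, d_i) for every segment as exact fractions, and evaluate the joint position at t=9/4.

Δ: Δ0=5/3, Δ1=-6, Δ2=3, Δ3=-5/2, Δ4=-1/2
row 1: diag=8, rhs=-46; c'=1/8, d'=-23/4
row 2: denom=6−1·1/8=47/8; d'=(54−1·-23/4)/(47/8)=478/47
row 3: denom=8−2·16/47=344/47; d'=(-33−2·478/47)/(344/47)=-2507/344
row 4: denom=8−2·47/172=641/86; d'=(12−2·-2507/344)/(641/86)=4571/1282
back: M4=4571/1282
back: M3=-2507/344−47/172·4571/1282=-5296/641
back: M2=478/47−16/47·-5296/641=8322/641
back: M1=-23/4−1/8·8322/641=-4726/641
M: M0=0, M1=-4726/641, M2=8322/641, M3=-5296/641, M4=4571/1282, M5=0
seg 0: a=-3, c=M0/2=0, d=(M1−M0)/(6·3)=-2363/5769, b=Δ0−h0·(2M0+M1)/6=10294/1923
seg 1: a=2, c=M1/2=-2363/641, d=(M2−M1)/(6·1)=6524/1923, b=Δ1−h1·(2M1+M2)/6=-10973/1923
seg 2: a=-4, c=M2/2=4161/641, d=(M3−M2)/(6·2)=-6809/3846, b=Δ2−h2·(2M2+M3)/6=-5579/1923
seg 3: a=2, c=M3/2=-2648/641, d=(M4−M3)/(6·2)=15163/15384, b=Δ3−h3·(2M3+M4)/6=3499/1923
seg 4: a=-3, c=M4/2=4571/2564, d=(M5−M4)/(6·2)=-4571/15384, b=Δ4−h4·(2M4+M5)/6=-11065/3846
t_q=9/4 → seg 0, τ=9/4; S=-3+10294/1923·τ+0·τ²+-2363/5769·τ³=179637/41024

  seg 0: a=-3 b=10294/1923 c=0 d=-2363/5769
  seg 1: a=2 b=-10973/1923 c=-2363/641 d=6524/1923
  seg 2: a=-4 b=-5579/1923 c=4161/641 d=-6809/3846
  seg 3: a=2 b=3499/1923 c=-2648/641 d=15163/15384
  seg 4: a=-3 b=-11065/3846 c=4571/2564 d=-4571/15384
S(9/4) = 179637/41024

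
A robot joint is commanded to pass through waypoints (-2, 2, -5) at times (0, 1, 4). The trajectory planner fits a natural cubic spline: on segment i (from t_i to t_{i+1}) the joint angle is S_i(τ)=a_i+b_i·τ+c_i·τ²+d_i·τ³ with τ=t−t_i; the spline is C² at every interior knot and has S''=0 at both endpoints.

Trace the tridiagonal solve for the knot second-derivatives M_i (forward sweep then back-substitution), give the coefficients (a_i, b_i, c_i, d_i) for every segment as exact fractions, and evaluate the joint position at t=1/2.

  seg 0: a=-2 b=115/24 c=0 d=-19/24
  seg 1: a=2 b=29/12 c=-19/8 d=19/72
S(1/2) = 19/64

Δ: Δ0=4, Δ1=-7/3
row 1: diag=8, rhs=-38; c'=3/8, d'=-19/4
back: M1=-19/4
M: M0=0, M1=-19/4, M2=0
seg 0: a=-2, c=M0/2=0, d=(M1−M0)/(6·1)=-19/24, b=Δ0−h0·(2M0+M1)/6=115/24
seg 1: a=2, c=M1/2=-19/8, d=(M2−M1)/(6·3)=19/72, b=Δ1−h1·(2M1+M2)/6=29/12
t_q=1/2 → seg 0, τ=1/2; S=-2+115/24·τ+0·τ²+-19/24·τ³=19/64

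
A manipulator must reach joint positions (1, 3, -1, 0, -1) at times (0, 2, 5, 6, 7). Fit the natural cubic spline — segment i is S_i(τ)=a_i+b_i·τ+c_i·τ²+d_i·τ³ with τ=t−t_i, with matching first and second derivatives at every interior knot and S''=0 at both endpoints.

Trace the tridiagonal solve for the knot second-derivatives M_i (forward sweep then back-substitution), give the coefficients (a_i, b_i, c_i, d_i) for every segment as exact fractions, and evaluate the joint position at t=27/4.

Δ: Δ0=1, Δ1=-4/3, Δ2=1, Δ3=-1
row 1: diag=10, rhs=-14; c'=3/10, d'=-7/5
row 2: denom=8−3·3/10=71/10; d'=(14−3·-7/5)/(71/10)=182/71
row 3: denom=4−1·10/71=274/71; d'=(-12−1·182/71)/(274/71)=-517/137
back: M3=-517/137
back: M2=182/71−10/71·-517/137=424/137
back: M1=-7/5−3/10·424/137=-319/137
M: M0=0, M1=-319/137, M2=424/137, M3=-517/137, M4=0
seg 0: a=1, c=M0/2=0, d=(M1−M0)/(6·2)=-319/1644, b=Δ0−h0·(2M0+M1)/6=730/411
seg 1: a=3, c=M1/2=-319/274, d=(M2−M1)/(6·3)=743/2466, b=Δ1−h1·(2M1+M2)/6=-227/411
seg 2: a=-1, c=M2/2=212/137, d=(M3−M2)/(6·1)=-941/822, b=Δ2−h2·(2M2+M3)/6=491/822
seg 3: a=0, c=M3/2=-517/274, d=(M4−M3)/(6·1)=517/822, b=Δ3−h3·(2M3+M4)/6=106/411
t_q=27/4 → seg 3, τ=3/4; S=0+106/411·τ+-517/274·τ²+517/822·τ³=-10567/17536

  seg 0: a=1 b=730/411 c=0 d=-319/1644
  seg 1: a=3 b=-227/411 c=-319/274 d=743/2466
  seg 2: a=-1 b=491/822 c=212/137 d=-941/822
  seg 3: a=0 b=106/411 c=-517/274 d=517/822
S(27/4) = -10567/17536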